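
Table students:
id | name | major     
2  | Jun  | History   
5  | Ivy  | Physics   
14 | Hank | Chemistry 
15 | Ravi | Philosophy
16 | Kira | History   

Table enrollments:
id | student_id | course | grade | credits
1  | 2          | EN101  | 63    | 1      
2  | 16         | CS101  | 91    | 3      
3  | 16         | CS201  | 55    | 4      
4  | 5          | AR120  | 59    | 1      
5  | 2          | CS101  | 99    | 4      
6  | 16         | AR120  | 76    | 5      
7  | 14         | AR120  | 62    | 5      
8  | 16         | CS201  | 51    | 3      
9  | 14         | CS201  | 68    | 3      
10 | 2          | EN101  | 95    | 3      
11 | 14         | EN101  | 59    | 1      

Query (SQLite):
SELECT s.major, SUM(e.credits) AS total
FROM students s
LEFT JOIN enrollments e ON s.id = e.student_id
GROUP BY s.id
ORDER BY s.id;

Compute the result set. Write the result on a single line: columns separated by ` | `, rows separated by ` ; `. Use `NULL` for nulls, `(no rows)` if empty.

History | 8 ; Physics | 1 ; Chemistry | 9 ; Philosophy | NULL ; History | 15

LEFT JOIN keeps every students row; unmatched ones get NULL for enrollments columns.
Group by students.id and compute SUM(e.credits). SUM over an all-NULL group is NULL.
  2: ids {1, 5, 10} → SUM(e.credits)=8
  5: ids {4} → SUM(e.credits)=1
  14: ids {7, 9, 11} → SUM(e.credits)=9
  15: ids {—} → SUM(e.credits)=NULL
  16: ids {2, 3, 6, 8} → SUM(e.credits)=15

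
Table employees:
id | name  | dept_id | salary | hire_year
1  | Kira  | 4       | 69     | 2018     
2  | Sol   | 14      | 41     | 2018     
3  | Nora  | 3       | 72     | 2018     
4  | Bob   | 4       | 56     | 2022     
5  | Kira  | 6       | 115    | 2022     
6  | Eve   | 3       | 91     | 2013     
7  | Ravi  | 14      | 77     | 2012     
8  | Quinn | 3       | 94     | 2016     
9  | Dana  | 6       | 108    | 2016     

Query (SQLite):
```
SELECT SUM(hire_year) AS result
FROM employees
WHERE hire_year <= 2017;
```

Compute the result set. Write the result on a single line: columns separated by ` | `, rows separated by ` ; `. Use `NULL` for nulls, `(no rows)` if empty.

Rows where hire_year <= 2017 → hire_year values: [2013, 2012, 2016, 2016].
SUM of non-NULL values = 8057.

8057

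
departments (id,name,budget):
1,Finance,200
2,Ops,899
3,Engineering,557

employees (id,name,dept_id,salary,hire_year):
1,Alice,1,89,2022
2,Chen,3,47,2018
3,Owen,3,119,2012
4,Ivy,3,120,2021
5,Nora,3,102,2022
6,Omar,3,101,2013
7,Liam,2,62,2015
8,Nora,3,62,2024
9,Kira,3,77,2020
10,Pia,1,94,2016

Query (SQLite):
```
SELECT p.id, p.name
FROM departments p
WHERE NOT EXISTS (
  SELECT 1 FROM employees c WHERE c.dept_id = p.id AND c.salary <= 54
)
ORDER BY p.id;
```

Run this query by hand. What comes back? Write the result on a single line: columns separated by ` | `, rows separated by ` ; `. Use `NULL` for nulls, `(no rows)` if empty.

1 | Finance ; 2 | Ops

For each departments row, check whether any employees with matching dept_id has salary <= 54.
Keep rows where that is false.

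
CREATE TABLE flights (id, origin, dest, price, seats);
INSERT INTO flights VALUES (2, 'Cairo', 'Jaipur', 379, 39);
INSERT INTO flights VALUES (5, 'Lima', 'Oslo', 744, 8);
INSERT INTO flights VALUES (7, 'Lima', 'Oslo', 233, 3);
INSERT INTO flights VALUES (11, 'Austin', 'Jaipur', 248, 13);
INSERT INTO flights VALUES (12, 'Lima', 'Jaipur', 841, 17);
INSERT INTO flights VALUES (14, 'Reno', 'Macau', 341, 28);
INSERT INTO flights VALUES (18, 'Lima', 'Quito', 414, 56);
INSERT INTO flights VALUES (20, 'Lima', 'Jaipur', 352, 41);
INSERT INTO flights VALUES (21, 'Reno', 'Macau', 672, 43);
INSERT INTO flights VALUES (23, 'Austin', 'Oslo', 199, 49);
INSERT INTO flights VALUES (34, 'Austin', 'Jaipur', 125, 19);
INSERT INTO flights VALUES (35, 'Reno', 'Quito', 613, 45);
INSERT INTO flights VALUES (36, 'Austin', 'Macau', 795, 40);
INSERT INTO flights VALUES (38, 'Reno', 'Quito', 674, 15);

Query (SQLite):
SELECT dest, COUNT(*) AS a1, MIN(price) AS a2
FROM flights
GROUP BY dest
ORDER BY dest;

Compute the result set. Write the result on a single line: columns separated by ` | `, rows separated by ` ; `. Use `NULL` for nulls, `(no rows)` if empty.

Jaipur | 5 | 125 ; Macau | 3 | 341 ; Oslo | 3 | 199 ; Quito | 3 | 414

Group flights by dest.
Per group compute: COUNT(*), MIN(price).
  Jaipur: ids {2, 11, 12, 20, 34} → COUNT(*)=5, MIN(price)=125
  Macau: ids {14, 21, 36} → COUNT(*)=3, MIN(price)=341
  Oslo: ids {5, 7, 23} → COUNT(*)=3, MIN(price)=199
  Quito: ids {18, 35, 38} → COUNT(*)=3, MIN(price)=414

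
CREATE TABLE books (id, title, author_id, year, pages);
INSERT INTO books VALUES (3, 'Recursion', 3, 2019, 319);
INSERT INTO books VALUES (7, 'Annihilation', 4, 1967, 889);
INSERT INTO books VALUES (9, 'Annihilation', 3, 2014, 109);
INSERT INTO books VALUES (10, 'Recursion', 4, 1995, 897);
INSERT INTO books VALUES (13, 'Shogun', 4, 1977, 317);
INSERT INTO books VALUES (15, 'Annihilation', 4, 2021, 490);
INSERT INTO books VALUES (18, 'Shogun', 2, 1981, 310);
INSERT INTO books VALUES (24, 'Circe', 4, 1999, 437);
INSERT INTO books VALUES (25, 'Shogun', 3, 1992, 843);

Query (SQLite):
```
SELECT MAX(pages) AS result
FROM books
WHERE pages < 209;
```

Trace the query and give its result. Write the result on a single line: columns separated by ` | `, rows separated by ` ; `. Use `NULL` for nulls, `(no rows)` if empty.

Rows where pages < 209 → pages values: [109].
MAX of non-NULL values = 109.

109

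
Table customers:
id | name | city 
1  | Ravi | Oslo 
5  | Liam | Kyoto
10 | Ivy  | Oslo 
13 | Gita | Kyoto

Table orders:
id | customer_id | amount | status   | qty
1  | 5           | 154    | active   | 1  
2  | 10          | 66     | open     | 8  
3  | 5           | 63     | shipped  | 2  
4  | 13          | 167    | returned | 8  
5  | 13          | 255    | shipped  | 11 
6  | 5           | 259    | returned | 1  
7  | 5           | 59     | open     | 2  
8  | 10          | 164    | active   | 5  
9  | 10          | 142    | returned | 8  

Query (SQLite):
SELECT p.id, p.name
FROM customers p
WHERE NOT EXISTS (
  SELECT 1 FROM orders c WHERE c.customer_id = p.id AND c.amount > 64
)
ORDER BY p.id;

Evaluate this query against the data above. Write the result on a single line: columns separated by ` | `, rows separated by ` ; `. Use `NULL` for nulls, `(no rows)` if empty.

For each customers row, check whether any orders with matching customer_id has amount > 64.
Keep rows where that is false.

1 | Ravi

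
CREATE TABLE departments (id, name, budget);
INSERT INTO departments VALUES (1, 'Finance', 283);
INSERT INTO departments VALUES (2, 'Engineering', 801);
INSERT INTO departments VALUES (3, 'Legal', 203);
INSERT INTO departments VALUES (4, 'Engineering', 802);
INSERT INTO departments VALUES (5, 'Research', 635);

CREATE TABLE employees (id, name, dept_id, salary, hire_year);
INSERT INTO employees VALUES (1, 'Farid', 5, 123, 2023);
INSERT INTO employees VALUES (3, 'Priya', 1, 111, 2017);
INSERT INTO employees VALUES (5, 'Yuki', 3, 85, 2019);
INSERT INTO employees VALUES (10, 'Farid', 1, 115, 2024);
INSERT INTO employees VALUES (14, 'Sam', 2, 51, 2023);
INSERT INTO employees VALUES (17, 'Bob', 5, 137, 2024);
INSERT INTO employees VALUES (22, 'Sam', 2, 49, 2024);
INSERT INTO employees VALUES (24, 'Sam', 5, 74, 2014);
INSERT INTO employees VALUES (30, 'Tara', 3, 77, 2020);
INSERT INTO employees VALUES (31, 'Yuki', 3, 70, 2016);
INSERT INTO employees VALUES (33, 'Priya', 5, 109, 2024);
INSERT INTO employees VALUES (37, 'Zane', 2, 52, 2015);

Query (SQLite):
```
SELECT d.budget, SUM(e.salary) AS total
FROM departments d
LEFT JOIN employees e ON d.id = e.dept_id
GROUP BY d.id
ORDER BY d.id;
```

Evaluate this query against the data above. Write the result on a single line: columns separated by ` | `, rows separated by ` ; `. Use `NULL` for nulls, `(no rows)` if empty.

283 | 226 ; 801 | 152 ; 203 | 232 ; 802 | NULL ; 635 | 443

LEFT JOIN keeps every departments row; unmatched ones get NULL for employees columns.
Group by departments.id and compute SUM(e.salary). SUM over an all-NULL group is NULL.
  1: ids {3, 10} → SUM(e.salary)=226
  2: ids {14, 22, 37} → SUM(e.salary)=152
  3: ids {5, 30, 31} → SUM(e.salary)=232
  4: ids {—} → SUM(e.salary)=NULL
  5: ids {1, 17, 24, 33} → SUM(e.salary)=443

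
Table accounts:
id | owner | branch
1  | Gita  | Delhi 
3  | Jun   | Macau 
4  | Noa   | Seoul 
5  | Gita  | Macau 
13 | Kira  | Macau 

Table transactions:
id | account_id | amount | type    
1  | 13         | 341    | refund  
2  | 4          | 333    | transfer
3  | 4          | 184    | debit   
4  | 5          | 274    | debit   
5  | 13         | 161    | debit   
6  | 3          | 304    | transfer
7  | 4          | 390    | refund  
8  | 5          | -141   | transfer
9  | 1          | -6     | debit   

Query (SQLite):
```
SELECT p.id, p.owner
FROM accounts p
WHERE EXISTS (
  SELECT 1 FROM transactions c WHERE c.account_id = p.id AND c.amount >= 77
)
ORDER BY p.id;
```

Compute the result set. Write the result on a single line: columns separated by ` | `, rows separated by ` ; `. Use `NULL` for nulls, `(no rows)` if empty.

For each accounts row, check whether any transactions with matching account_id has amount >= 77.
Keep rows where that is true.

3 | Jun ; 4 | Noa ; 5 | Gita ; 13 | Kira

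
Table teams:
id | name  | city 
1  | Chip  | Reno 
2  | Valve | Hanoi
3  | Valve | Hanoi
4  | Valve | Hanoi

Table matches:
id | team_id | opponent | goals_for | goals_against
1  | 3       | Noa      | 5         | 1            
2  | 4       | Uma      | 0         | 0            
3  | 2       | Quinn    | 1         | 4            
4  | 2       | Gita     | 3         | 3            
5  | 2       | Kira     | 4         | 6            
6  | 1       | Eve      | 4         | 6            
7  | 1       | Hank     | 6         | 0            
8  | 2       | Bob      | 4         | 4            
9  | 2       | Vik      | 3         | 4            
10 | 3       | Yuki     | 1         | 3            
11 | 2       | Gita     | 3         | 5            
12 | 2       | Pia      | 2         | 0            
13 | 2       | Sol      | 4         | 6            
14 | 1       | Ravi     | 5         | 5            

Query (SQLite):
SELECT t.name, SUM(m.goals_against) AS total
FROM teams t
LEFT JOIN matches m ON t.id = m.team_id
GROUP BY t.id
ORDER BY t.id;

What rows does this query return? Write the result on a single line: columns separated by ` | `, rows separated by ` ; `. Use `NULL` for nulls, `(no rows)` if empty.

LEFT JOIN keeps every teams row; unmatched ones get NULL for matches columns.
Group by teams.id and compute SUM(m.goals_against). SUM over an all-NULL group is NULL.
  1: ids {6, 7, 14} → SUM(m.goals_against)=11
  2: ids {3, 4, 5, 8, 9, 11, 12, 13} → SUM(m.goals_against)=32
  3: ids {1, 10} → SUM(m.goals_against)=4
  4: ids {2} → SUM(m.goals_against)=0

Chip | 11 ; Valve | 32 ; Valve | 4 ; Valve | 0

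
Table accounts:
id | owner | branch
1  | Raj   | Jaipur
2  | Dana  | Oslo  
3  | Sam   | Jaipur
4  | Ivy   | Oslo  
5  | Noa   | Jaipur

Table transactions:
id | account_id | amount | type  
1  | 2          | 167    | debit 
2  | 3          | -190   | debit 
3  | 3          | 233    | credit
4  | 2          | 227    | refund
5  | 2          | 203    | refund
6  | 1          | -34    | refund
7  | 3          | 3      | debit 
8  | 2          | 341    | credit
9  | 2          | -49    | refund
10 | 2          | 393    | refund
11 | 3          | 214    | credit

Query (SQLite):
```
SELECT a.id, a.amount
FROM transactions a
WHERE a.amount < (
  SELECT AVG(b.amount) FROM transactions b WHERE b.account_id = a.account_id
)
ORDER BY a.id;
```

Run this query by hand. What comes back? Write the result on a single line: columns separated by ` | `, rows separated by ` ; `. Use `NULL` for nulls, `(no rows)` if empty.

For each transactions row a, compute AVG(amount) over rows sharing a.account_id.
Keep row a if a.amount < that per-group AVG.
  account_id=1: AVG(amount) = -34.0
  account_id=2: AVG(amount) = 213.666667
  account_id=3: AVG(amount) = 65.0

1 | 167 ; 2 | -190 ; 5 | 203 ; 7 | 3 ; 9 | -49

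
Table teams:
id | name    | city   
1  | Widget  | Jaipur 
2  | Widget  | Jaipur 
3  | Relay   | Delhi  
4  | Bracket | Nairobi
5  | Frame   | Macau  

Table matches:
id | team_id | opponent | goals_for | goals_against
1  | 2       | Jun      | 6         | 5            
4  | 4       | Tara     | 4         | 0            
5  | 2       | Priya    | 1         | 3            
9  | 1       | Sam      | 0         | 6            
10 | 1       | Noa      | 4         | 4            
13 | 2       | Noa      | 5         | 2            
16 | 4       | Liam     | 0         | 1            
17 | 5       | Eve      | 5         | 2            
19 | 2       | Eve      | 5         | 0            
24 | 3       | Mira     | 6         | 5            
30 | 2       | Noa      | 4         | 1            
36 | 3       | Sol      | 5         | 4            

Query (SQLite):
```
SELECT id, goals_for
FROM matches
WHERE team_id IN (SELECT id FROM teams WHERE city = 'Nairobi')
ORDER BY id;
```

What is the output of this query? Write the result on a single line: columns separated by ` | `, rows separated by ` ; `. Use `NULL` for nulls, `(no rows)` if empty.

Inner query: teams.id where city = 'Nairobi'.
Outer: keep matches rows whose team_id is in that set.
Inner query → {4}

4 | 4 ; 16 | 0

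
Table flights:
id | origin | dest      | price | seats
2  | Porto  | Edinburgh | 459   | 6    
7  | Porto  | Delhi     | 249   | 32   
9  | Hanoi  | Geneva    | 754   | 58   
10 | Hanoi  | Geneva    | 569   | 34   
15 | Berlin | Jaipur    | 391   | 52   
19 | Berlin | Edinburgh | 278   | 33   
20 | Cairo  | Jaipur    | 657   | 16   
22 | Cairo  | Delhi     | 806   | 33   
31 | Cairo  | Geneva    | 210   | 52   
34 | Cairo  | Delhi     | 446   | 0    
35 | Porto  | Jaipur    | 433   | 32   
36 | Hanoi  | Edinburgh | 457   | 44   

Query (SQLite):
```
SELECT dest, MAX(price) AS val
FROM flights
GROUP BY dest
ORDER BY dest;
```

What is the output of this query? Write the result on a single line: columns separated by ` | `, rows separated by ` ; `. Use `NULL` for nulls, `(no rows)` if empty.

Partition flights by dest; compute MAX(price) within each group.
  Delhi: ids {7, 22, 34} → MAX(price)=806
  Edinburgh: ids {2, 19, 36} → MAX(price)=459
  Geneva: ids {9, 10, 31} → MAX(price)=754
  Jaipur: ids {15, 20, 35} → MAX(price)=657

Delhi | 806 ; Edinburgh | 459 ; Geneva | 754 ; Jaipur | 657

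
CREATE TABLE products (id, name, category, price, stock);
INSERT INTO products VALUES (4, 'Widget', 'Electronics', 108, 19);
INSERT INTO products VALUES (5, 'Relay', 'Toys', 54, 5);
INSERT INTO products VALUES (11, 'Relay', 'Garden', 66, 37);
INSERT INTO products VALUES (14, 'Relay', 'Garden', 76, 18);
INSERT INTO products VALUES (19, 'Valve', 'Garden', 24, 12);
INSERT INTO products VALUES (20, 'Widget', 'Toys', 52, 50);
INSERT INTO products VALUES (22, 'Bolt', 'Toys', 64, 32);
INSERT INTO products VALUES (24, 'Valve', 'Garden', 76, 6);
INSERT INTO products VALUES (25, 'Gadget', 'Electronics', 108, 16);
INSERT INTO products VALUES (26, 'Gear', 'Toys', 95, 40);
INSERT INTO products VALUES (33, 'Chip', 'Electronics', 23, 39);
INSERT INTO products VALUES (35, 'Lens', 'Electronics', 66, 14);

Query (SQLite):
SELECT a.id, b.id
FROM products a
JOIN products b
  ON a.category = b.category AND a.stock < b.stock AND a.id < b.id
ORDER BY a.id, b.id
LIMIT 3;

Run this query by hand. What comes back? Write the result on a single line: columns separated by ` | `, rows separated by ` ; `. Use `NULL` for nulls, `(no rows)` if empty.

4 | 33 ; 5 | 20 ; 5 | 22

Pairs (a,b) with same category, a.stock < b.stock, a.id < b.id.
category groups: Electronics:{4,25,33,35} Garden:{11,14,19,24} Toys:{5,20,22,26}
Ordered by (a.id, b.id); first 3.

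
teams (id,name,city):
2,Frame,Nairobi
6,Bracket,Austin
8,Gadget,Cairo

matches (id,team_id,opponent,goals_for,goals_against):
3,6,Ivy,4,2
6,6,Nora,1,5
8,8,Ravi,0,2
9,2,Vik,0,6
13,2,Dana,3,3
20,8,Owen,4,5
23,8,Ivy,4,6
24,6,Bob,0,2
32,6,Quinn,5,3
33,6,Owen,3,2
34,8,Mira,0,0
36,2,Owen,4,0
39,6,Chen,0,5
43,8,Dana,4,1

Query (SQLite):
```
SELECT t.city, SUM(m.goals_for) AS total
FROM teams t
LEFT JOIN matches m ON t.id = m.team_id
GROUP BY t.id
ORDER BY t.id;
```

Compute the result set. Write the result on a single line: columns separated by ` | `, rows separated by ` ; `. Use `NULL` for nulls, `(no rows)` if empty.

LEFT JOIN keeps every teams row; unmatched ones get NULL for matches columns.
Group by teams.id and compute SUM(m.goals_for). SUM over an all-NULL group is NULL.
  2: ids {9, 13, 36} → SUM(m.goals_for)=7
  6: ids {3, 6, 24, 32, 33, 39} → SUM(m.goals_for)=13
  8: ids {8, 20, 23, 34, 43} → SUM(m.goals_for)=12

Nairobi | 7 ; Austin | 13 ; Cairo | 12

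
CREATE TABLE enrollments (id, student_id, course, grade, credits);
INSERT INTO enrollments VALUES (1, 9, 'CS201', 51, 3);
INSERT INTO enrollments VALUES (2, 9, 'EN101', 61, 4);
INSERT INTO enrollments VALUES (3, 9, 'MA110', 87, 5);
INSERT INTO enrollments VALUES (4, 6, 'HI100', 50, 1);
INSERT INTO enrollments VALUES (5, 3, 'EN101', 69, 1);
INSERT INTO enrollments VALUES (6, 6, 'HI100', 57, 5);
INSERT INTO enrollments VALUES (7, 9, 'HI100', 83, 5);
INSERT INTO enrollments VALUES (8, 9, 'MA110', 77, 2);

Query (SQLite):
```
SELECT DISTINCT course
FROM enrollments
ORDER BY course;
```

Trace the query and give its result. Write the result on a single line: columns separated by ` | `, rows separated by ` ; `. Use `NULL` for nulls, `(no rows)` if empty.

Collect distinct course values from enrollments.

CS201 ; EN101 ; HI100 ; MA110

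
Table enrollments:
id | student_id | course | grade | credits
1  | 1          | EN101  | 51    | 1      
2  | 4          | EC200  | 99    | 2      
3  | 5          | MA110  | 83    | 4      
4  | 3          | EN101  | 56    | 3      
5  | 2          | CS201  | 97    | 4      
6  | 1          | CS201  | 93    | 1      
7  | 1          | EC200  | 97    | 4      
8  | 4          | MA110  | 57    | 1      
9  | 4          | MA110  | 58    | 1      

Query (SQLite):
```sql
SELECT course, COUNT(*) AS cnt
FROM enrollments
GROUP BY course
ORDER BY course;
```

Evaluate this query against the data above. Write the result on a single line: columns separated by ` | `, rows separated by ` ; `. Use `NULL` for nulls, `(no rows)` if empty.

CS201 | 2 ; EC200 | 2 ; EN101 | 2 ; MA110 | 3

Partition enrollments by course; compute COUNT(*) within each group.
  CS201: ids {5, 6} → COUNT(*)=2
  EC200: ids {2, 7} → COUNT(*)=2
  EN101: ids {1, 4} → COUNT(*)=2
  MA110: ids {3, 8, 9} → COUNT(*)=3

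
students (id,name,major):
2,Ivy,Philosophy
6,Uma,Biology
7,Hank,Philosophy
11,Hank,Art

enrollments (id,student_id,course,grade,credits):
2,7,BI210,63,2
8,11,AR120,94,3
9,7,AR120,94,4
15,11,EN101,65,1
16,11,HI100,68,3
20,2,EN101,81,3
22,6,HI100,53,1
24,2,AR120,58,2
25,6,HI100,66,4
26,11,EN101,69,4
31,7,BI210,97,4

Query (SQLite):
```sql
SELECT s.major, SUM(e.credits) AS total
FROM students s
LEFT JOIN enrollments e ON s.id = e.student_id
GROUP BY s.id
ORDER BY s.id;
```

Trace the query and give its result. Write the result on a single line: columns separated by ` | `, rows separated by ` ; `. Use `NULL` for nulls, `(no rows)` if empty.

Philosophy | 5 ; Biology | 5 ; Philosophy | 10 ; Art | 11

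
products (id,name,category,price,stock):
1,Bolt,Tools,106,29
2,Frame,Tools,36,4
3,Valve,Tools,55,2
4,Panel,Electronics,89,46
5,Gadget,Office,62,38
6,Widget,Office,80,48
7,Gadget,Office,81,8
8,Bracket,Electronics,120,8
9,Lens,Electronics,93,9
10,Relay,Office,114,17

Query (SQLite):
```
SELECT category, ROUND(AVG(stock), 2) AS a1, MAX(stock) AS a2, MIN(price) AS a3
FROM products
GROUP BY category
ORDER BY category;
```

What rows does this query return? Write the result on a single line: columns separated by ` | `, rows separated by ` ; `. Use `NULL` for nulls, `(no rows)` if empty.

Electronics | 21 | 46 | 89 ; Office | 27.75 | 48 | 62 ; Tools | 11.67 | 29 | 36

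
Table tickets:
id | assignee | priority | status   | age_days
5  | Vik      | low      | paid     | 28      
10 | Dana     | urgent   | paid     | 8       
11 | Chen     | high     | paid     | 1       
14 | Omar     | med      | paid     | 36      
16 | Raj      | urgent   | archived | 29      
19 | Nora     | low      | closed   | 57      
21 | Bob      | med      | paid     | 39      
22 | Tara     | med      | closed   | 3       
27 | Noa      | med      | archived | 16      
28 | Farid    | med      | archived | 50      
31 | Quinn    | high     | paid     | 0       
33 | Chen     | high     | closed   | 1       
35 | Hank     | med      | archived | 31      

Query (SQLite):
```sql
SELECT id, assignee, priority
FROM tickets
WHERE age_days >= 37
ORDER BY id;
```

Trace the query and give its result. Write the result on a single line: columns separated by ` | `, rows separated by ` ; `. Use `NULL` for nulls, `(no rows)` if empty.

age_days >= 37: ids {19, 21, 28}

19 | Nora | low ; 21 | Bob | med ; 28 | Farid | med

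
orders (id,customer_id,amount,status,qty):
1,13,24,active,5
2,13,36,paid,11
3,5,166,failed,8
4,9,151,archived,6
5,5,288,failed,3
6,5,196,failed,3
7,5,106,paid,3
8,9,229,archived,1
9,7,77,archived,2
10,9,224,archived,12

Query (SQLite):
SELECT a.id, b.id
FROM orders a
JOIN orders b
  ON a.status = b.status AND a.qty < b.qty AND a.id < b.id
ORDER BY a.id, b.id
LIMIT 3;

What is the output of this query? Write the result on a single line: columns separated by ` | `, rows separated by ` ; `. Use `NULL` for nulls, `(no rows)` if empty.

4 | 10 ; 8 | 9 ; 8 | 10

Pairs (a,b) with same status, a.qty < b.qty, a.id < b.id.
status groups: active:{1} archived:{4,8,9,10} failed:{3,5,6} paid:{2,7}
Ordered by (a.id, b.id); first 3.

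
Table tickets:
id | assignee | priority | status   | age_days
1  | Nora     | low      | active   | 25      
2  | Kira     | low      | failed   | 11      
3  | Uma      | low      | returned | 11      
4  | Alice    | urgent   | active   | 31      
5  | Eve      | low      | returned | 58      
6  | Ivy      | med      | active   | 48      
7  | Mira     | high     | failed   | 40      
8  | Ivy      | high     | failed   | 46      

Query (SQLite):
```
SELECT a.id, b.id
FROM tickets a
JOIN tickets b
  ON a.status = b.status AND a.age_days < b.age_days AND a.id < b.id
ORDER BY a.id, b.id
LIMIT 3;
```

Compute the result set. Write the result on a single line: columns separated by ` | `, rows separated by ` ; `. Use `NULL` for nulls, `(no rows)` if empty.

1 | 4 ; 1 | 6 ; 2 | 7

Pairs (a,b) with same status, a.age_days < b.age_days, a.id < b.id.
status groups: active:{1,4,6} failed:{2,7,8} returned:{3,5}
Ordered by (a.id, b.id); first 3.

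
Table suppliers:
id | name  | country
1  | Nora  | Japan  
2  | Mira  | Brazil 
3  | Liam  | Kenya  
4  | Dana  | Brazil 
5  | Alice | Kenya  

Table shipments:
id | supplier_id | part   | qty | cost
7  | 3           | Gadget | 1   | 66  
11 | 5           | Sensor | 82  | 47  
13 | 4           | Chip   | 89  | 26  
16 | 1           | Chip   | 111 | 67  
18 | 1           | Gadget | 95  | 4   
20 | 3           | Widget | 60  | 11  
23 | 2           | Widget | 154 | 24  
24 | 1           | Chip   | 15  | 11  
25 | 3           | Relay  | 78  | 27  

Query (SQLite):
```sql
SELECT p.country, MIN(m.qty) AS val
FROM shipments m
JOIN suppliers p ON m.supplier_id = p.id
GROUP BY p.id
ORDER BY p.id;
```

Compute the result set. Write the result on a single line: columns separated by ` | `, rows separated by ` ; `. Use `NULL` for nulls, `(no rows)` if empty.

Join each shipments row to its suppliers via supplier_id.
Group joined rows by suppliers.id; compute MIN(m.qty) per group.
  1: ids {16, 18, 24} → MIN(m.qty)=15
  2: ids {23} → MIN(m.qty)=154
  3: ids {7, 20, 25} → MIN(m.qty)=1
  4: ids {13} → MIN(m.qty)=89
  5: ids {11} → MIN(m.qty)=82

Japan | 15 ; Brazil | 154 ; Kenya | 1 ; Brazil | 89 ; Kenya | 82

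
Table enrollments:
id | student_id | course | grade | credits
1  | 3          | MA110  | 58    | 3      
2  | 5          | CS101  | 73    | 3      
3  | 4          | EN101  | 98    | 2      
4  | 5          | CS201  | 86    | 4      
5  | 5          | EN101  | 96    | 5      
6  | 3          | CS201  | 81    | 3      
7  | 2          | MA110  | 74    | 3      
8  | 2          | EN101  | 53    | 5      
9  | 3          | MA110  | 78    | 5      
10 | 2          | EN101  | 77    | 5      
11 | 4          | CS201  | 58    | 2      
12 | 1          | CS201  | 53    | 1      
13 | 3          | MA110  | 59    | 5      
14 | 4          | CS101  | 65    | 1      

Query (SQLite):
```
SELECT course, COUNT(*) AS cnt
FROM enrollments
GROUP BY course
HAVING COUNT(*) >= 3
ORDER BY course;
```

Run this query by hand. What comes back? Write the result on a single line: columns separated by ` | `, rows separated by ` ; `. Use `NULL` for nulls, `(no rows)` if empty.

Partition enrollments by course; compute COUNT(*) within each group.
HAVING: keep groups with count ≥ 3.
  CS101: ids {2, 14} → COUNT(*)=2
  CS201: ids {4, 6, 11, 12} → COUNT(*)=4
  EN101: ids {3, 5, 8, 10} → COUNT(*)=4
  MA110: ids {1, 7, 9, 13} → COUNT(*)=4

CS201 | 4 ; EN101 | 4 ; MA110 | 4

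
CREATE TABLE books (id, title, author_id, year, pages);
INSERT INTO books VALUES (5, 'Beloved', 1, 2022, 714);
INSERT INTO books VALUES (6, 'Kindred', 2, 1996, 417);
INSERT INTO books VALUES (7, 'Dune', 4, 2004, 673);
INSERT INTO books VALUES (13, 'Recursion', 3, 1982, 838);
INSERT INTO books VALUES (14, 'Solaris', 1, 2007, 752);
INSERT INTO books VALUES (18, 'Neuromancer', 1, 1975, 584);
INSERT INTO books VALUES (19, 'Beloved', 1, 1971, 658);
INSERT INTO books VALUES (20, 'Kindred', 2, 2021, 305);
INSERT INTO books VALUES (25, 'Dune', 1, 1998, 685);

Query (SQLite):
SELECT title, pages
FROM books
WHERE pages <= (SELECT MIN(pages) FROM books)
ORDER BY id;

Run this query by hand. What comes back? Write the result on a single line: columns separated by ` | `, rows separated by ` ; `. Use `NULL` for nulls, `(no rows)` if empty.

Kindred | 305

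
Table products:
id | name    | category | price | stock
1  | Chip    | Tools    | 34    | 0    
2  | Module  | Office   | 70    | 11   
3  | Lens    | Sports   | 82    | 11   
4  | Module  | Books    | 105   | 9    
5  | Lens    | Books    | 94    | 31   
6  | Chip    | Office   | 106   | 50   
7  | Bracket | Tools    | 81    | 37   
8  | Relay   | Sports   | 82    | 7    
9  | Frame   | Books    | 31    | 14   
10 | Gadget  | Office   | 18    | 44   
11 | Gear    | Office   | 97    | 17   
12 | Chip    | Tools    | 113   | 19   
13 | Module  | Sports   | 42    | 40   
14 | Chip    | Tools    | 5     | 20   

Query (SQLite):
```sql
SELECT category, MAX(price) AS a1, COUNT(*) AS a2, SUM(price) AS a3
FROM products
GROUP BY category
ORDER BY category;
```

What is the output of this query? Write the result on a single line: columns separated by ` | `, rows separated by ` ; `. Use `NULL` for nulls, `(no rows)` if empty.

Group products by category.
Per group compute: MAX(price), COUNT(*), SUM(price).
  Books: ids {4, 5, 9} → MAX(price)=105, COUNT(*)=3, SUM(price)=230
  Office: ids {2, 6, 10, 11} → MAX(price)=106, COUNT(*)=4, SUM(price)=291
  Sports: ids {3, 8, 13} → MAX(price)=82, COUNT(*)=3, SUM(price)=206
  Tools: ids {1, 7, 12, 14} → MAX(price)=113, COUNT(*)=4, SUM(price)=233

Books | 105 | 3 | 230 ; Office | 106 | 4 | 291 ; Sports | 82 | 3 | 206 ; Tools | 113 | 4 | 233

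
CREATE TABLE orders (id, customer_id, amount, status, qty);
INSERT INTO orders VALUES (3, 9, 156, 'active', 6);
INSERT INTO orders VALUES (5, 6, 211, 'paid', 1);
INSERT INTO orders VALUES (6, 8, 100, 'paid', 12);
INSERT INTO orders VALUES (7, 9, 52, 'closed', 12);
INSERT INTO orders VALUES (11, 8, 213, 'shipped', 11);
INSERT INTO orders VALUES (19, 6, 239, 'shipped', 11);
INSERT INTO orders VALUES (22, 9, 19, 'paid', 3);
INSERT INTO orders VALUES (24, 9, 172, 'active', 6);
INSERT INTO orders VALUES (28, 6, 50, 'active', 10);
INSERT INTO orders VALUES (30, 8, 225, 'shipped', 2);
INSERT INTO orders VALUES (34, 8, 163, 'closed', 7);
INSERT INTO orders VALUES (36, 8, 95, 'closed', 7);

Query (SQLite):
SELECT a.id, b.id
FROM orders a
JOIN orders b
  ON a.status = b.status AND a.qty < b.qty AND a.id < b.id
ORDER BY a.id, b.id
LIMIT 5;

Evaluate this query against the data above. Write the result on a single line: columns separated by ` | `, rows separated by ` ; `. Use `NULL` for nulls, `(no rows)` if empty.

Pairs (a,b) with same status, a.qty < b.qty, a.id < b.id.
status groups: active:{3,24,28} closed:{7,34,36} paid:{5,6,22} shipped:{11,19,30}
Ordered by (a.id, b.id); first 5.

3 | 28 ; 5 | 6 ; 5 | 22 ; 24 | 28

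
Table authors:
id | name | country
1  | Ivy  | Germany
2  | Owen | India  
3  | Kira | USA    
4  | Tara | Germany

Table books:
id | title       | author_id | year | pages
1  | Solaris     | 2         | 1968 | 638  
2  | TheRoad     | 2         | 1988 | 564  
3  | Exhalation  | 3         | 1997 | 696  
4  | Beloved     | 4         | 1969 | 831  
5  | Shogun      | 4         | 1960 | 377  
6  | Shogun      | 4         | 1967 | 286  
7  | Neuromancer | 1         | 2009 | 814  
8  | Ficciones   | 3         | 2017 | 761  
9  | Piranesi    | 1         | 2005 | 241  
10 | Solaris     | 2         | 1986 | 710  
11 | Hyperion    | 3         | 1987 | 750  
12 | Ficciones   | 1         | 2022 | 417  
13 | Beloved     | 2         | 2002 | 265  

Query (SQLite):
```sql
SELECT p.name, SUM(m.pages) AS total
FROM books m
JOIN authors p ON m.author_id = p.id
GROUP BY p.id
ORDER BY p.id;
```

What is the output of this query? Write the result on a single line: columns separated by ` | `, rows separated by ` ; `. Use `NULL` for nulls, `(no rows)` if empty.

Join each books row to its authors via author_id.
Group joined rows by authors.id; compute SUM(m.pages) per group.
  1: ids {7, 9, 12} → SUM(m.pages)=1472
  2: ids {1, 2, 10, 13} → SUM(m.pages)=2177
  3: ids {3, 8, 11} → SUM(m.pages)=2207
  4: ids {4, 5, 6} → SUM(m.pages)=1494

Ivy | 1472 ; Owen | 2177 ; Kira | 2207 ; Tara | 1494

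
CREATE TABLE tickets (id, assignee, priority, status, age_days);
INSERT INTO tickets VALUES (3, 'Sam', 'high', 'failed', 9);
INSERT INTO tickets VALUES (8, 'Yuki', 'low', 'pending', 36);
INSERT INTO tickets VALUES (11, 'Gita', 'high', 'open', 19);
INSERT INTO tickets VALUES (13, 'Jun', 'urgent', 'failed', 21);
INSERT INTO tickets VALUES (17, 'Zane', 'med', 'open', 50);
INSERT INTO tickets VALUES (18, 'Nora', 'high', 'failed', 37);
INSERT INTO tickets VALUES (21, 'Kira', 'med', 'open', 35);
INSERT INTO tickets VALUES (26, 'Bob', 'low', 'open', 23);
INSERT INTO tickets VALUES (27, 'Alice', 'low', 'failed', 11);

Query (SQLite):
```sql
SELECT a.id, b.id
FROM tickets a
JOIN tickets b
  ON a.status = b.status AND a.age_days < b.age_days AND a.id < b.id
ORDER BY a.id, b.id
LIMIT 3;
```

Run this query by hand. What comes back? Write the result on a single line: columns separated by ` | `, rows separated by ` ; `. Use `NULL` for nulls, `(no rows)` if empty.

3 | 13 ; 3 | 18 ; 3 | 27

Pairs (a,b) with same status, a.age_days < b.age_days, a.id < b.id.
status groups: failed:{3,13,18,27} open:{11,17,21,26} pending:{8}
Ordered by (a.id, b.id); first 3.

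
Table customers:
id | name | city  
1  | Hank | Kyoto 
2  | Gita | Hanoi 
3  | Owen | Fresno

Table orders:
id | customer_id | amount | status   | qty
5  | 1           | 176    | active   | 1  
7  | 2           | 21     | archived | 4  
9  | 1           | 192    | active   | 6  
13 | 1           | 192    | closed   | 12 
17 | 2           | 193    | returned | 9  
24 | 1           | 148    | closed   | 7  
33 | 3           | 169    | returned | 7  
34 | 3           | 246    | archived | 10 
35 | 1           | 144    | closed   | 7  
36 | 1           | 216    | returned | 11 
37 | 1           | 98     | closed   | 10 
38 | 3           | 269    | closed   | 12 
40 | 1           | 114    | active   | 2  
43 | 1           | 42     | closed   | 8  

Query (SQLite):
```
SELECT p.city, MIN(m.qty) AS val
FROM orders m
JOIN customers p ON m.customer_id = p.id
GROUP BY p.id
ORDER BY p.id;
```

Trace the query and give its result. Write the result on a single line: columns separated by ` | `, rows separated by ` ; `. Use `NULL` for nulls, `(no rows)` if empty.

Join each orders row to its customers via customer_id.
Group joined rows by customers.id; compute MIN(m.qty) per group.
  1: ids {5, 9, 13, 24, 35, 36, 37, 40, 43} → MIN(m.qty)=1
  2: ids {7, 17} → MIN(m.qty)=4
  3: ids {33, 34, 38} → MIN(m.qty)=7

Kyoto | 1 ; Hanoi | 4 ; Fresno | 7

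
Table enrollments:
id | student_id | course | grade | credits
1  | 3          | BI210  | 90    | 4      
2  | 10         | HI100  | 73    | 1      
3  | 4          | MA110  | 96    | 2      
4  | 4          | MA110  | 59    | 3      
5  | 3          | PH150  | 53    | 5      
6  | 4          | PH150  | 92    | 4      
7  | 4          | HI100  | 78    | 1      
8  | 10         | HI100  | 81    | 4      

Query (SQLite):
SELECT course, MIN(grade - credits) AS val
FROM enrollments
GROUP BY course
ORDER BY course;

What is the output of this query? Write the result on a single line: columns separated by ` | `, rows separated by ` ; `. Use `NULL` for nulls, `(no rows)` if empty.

For each row compute grade - credits.
Group by course; take MIN of the expression per group.
  BI210: ids {1} → MIN(grade - credits)=86
  HI100: ids {2, 7, 8} → MIN(grade - credits)=72
  MA110: ids {3, 4} → MIN(grade - credits)=56
  PH150: ids {5, 6} → MIN(grade - credits)=48

BI210 | 86 ; HI100 | 72 ; MA110 | 56 ; PH150 | 48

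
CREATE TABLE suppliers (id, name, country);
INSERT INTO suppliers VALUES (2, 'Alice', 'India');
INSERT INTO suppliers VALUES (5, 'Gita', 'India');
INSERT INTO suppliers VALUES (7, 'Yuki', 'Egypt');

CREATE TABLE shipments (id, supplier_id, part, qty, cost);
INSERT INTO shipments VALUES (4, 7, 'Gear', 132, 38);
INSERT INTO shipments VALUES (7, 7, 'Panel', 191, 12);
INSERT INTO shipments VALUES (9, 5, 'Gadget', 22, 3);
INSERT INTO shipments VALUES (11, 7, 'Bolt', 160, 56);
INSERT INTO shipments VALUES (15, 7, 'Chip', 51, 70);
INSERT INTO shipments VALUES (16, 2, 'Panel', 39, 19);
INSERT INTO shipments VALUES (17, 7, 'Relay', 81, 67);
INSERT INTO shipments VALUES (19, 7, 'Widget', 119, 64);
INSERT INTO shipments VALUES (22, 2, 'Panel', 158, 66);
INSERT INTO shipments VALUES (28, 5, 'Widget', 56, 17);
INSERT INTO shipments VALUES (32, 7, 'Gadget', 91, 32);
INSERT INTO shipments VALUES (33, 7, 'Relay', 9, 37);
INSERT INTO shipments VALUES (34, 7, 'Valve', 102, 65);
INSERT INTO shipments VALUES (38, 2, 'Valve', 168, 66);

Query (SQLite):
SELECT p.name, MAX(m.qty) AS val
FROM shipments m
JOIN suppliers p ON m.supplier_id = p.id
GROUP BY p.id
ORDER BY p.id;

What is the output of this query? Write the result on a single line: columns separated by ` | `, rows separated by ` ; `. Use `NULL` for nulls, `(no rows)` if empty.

Join each shipments row to its suppliers via supplier_id.
Group joined rows by suppliers.id; compute MAX(m.qty) per group.
  2: ids {16, 22, 38} → MAX(m.qty)=168
  5: ids {9, 28} → MAX(m.qty)=56
  7: ids {4, 7, 11, 15, 17, 19, 32, 33, 34} → MAX(m.qty)=191

Alice | 168 ; Gita | 56 ; Yuki | 191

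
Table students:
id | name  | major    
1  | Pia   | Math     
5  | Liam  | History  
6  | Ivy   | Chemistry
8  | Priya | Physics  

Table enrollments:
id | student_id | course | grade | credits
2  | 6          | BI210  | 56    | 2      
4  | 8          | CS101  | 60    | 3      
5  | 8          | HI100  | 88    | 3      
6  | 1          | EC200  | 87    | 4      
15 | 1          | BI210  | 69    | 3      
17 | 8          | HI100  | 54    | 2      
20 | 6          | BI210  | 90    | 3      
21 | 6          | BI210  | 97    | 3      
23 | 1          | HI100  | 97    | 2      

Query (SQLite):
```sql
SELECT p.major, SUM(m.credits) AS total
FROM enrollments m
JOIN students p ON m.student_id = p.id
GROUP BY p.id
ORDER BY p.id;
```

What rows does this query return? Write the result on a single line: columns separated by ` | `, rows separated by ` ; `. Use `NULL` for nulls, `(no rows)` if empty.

Math | 9 ; Chemistry | 8 ; Physics | 8

Join each enrollments row to its students via student_id.
Group joined rows by students.id; compute SUM(m.credits) per group.
  1: ids {6, 15, 23} → SUM(m.credits)=9
  6: ids {2, 20, 21} → SUM(m.credits)=8
  8: ids {4, 5, 17} → SUM(m.credits)=8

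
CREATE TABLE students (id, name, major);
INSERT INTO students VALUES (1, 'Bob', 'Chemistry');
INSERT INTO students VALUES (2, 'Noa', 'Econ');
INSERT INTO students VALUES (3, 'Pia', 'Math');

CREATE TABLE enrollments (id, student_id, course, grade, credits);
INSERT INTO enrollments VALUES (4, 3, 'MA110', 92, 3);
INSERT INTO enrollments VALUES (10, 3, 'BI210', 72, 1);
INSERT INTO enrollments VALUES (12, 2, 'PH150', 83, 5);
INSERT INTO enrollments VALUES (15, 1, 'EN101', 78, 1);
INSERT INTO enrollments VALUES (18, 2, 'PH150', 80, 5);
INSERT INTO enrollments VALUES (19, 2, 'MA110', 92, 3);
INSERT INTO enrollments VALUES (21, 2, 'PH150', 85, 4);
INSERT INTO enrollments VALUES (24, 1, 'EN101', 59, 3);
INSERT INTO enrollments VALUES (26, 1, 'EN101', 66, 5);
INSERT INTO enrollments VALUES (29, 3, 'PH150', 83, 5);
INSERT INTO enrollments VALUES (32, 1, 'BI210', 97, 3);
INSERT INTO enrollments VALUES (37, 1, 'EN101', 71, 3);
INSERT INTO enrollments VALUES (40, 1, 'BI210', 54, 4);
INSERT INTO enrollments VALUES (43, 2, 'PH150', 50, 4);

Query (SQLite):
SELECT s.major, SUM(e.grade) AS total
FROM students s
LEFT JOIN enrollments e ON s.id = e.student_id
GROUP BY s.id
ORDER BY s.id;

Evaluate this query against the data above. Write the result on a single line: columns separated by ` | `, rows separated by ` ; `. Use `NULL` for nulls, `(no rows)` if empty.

LEFT JOIN keeps every students row; unmatched ones get NULL for enrollments columns.
Group by students.id and compute SUM(e.grade). SUM over an all-NULL group is NULL.
  1: ids {15, 24, 26, 32, 37, 40} → SUM(e.grade)=425
  2: ids {12, 18, 19, 21, 43} → SUM(e.grade)=390
  3: ids {4, 10, 29} → SUM(e.grade)=247

Chemistry | 425 ; Econ | 390 ; Math | 247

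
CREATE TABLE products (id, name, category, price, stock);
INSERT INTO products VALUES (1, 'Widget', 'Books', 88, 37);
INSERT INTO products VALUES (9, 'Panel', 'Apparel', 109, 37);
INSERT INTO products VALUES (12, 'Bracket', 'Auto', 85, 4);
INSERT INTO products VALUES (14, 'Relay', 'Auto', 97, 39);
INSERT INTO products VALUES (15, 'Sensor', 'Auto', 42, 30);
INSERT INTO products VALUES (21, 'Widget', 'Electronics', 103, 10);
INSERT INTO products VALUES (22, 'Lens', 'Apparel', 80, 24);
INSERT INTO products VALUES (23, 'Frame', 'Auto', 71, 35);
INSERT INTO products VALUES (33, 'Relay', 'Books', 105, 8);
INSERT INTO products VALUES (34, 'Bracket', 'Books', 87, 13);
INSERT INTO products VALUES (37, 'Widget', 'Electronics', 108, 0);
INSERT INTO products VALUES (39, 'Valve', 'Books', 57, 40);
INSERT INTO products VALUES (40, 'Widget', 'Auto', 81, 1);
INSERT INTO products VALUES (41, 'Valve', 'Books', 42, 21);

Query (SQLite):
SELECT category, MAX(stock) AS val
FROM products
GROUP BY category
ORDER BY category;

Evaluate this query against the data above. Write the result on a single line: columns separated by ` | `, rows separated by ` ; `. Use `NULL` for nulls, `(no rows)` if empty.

Apparel | 37 ; Auto | 39 ; Books | 40 ; Electronics | 10

Partition products by category; compute MAX(stock) within each group.
  Apparel: ids {9, 22} → MAX(stock)=37
  Auto: ids {12, 14, 15, 23, 40} → MAX(stock)=39
  Books: ids {1, 33, 34, 39, 41} → MAX(stock)=40
  Electronics: ids {21, 37} → MAX(stock)=10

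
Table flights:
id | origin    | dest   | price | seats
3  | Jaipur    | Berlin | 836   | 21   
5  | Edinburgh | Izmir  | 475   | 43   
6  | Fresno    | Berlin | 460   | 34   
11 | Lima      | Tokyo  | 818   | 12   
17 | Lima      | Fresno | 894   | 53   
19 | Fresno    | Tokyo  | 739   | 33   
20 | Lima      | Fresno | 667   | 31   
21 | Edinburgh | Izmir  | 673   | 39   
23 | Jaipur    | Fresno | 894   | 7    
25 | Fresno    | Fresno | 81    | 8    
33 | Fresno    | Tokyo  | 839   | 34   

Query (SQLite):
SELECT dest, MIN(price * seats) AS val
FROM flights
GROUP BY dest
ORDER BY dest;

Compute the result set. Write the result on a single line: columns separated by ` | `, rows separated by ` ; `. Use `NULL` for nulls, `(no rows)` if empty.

Berlin | 15640 ; Fresno | 648 ; Izmir | 20425 ; Tokyo | 9816

For each row compute price * seats.
Group by dest; take MIN of the expression per group.
  Berlin: ids {3, 6} → MIN(price * seats)=15640
  Fresno: ids {17, 20, 23, 25} → MIN(price * seats)=648
  Izmir: ids {5, 21} → MIN(price * seats)=20425
  Tokyo: ids {11, 19, 33} → MIN(price * seats)=9816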